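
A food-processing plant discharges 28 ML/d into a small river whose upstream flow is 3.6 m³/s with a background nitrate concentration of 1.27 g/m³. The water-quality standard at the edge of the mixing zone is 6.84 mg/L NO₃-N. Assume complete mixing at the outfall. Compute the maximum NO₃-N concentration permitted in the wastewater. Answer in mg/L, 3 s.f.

68.7 mg/L

28 ML/d = 0.3241 m³/s.
Mass balance: 6.84·3.924 = 0.3241·Cₑ + 3.6·1.27.
Cₑ = (26.84 − 4.572) / 0.3241 = 68.71 mg/L.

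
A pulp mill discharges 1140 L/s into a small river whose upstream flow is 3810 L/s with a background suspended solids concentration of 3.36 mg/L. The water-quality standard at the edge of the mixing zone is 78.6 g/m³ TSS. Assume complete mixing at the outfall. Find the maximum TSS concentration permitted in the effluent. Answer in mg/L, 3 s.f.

1140 L/s = 1.14 m³/s.
3810 L/s = 3.81 m³/s.
Mass balance: 78.6·4.95 = 1.14·Cₑ + 3.81·3.36.
Cₑ = (389.1 − 12.8) / 1.14 = 330.1 mg/L.

330 mg/L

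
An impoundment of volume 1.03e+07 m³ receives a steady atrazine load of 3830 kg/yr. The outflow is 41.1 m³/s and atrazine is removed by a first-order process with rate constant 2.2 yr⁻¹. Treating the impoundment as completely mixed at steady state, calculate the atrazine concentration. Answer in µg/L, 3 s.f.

Outflow Q = 41.1 m³/s × 3.156e+07 s/yr = 1.297e+09 m³/yr.
Steady-state CSTR mass balance: W = Q·C + k·V·C, so C = W/(Q + kV).
Q + kV = 1.297e+09 + 2.2·1.03e+07 = 1.32e+09 m³/yr.
C = 3830/1.32e+09 = 2.902e-06 kg/m³ = 0.002902 mg/L = 2.902 µg/L.

2.90 µg/L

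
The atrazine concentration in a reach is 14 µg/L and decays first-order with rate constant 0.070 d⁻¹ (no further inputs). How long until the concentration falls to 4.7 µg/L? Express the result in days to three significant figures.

t = ln(C₀/C)/k = ln(14/4.7)/0.070 = 1.091/0.070 = 15.59 d.

15.6 d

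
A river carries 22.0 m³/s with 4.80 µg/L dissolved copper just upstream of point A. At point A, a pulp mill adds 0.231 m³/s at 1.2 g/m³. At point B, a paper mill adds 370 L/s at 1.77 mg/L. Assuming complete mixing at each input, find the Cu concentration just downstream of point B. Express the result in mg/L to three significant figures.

4.80 µg/L = 0.0048 mg/L.
After input A: C = (22·0.0048 + 0.231·1.2) / 22.23 = 0.01722 mg/L.
370 L/s = 0.37 m³/s.
After input B: C = (22.23·0.01722 + 0.37·1.77) / 22.6 = 0.04591 mg/L.

0.0459 mg/L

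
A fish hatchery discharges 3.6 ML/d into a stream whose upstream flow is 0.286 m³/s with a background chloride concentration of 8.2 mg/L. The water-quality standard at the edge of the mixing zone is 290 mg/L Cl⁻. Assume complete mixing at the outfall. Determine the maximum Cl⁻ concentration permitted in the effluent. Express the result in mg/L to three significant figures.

2220 mg/L

3.6 ML/d = 0.04167 m³/s.
Mass balance: 290·0.3277 = 0.04167·Cₑ + 0.286·8.2.
Cₑ = (95.02 − 2.345) / 0.04167 = 2224 mg/L.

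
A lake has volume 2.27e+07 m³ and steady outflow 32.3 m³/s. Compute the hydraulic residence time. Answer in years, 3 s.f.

Q = 32.3 m³/s × 3.156e+07 s/yr = 1.019e+09 m³/yr.
Hydraulic residence time τ = V/Q = 2.27e+07/1.019e+09 = 0.02227 yr.

0.0223 yr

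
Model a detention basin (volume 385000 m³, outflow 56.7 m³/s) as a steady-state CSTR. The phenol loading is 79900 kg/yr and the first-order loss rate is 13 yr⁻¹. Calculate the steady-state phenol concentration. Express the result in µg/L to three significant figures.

Outflow Q = 56.7 m³/s × 3.156e+07 s/yr = 1.789e+09 m³/yr.
Steady-state CSTR mass balance: W = Q·C + k·V·C, so C = W/(Q + kV).
Q + kV = 1.789e+09 + 13·385000 = 1.794e+09 m³/yr.
C = 79900/1.794e+09 = 4.453e-05 kg/m³ = 0.04453 mg/L = 44.53 µg/L.

44.5 µg/L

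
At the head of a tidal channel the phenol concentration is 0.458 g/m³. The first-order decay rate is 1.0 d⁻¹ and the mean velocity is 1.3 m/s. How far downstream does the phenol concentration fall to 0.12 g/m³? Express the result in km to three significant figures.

150 km

From C = C₀·e^(−kt), t = ln(C₀/C)/k = ln(0.458/0.12)/1.0 = 1.339/1.0 = 1.339 d.
Distance = v·t = 1.3 m/s × 1.157e+05 s = 1.504e+05 m = 150.4 km.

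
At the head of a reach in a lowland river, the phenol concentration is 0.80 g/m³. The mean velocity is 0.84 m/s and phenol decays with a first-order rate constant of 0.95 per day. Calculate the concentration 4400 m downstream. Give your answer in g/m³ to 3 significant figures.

Travel time t = 4400 m / 0.84 m/s = 4400/0.84 = 5238 s = 0.06063 d.
First-order decay: C = 0.80·exp(−0.95·0.06063) = 0.80·0.944 = 0.7552 g/m³.

0.755 g/m³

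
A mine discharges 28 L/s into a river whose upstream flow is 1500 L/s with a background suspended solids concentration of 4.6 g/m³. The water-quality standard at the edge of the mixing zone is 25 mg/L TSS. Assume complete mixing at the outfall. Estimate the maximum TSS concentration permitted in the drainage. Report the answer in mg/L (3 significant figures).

1120 mg/L

28 L/s = 0.028 m³/s.
1500 L/s = 1.5 m³/s.
Mass balance: 25·1.528 = 0.028·Cₑ + 1.5·4.6.
Cₑ = (38.2 − 6.9) / 0.028 = 1118 mg/L.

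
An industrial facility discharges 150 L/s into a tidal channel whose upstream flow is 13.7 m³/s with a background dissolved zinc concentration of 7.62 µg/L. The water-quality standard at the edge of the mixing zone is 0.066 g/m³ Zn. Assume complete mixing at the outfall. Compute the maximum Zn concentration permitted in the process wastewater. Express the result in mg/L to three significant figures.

150 L/s = 0.15 m³/s.
7.62 µg/L = 0.00762 mg/L.
Mass balance: 0.066·13.85 = 0.15·Cₑ + 13.7·0.00762.
Cₑ = (0.9141 − 0.1044) / 0.15 = 5.398 mg/L.

5.40 mg/L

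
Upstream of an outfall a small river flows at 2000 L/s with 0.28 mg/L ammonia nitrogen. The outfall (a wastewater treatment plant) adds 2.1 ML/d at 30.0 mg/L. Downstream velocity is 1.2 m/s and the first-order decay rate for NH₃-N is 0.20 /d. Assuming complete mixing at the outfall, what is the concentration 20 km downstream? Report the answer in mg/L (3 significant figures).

0.613 mg/L

2.1 ML/d = 0.02431 m³/s.
2000 L/s = 2 m³/s.
After complete mixing, C₀ = (0.02431·30 + 2·0.28) / 2.024 = 0.6368 mg/L.
Travel time t = 2e+04 m / 1.2 m/s = 1.667e+04 s = 0.1929 d.
C = 0.6368·exp(−0.20·0.1929) = 0.6368·0.9622 = 0.6127 mg/L.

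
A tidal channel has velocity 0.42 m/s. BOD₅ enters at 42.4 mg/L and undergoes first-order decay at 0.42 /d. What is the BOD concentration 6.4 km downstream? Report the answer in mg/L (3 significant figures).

39.4 mg/L

Travel time t = 6.4 km / 0.42 m/s = 6400/0.42 = 1.524e+04 s = 0.1764 d.
First-order decay: C = 42.4·exp(−0.42·0.1764) = 42.4·0.9286 = 39.37 mg/L.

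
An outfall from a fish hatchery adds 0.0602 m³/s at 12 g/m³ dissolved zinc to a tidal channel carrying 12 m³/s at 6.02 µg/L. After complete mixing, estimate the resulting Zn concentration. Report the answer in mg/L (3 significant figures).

6.02 µg/L = 0.00602 mg/L.
Flow-weighted mixing gives C = (0.0602·12 + 12·0.00602) / (0.0602 + 12) = 0.7946/12.06 = 0.06589 mg/L.

0.0659 mg/L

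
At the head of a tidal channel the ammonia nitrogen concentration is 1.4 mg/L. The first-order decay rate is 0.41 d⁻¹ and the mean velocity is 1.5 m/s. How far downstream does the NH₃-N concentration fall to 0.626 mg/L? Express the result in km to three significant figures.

254 km

From C = C₀·e^(−kt), t = ln(C₀/C)/k = ln(1.4/0.626)/0.41 = 0.8049/0.41 = 1.963 d.
Distance = v·t = 1.5 m/s × 1.696e+05 s = 2.544e+05 m = 254.4 km.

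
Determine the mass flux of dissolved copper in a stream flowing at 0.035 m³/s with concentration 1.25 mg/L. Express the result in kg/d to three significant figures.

3.78 kg/d

Mass flux = Q·C = 0.035 m³/s × 1.25 g/m³ = 0.04375 g/s.
= 0.04375 g/s × 86.4 = 3.78 kg/d.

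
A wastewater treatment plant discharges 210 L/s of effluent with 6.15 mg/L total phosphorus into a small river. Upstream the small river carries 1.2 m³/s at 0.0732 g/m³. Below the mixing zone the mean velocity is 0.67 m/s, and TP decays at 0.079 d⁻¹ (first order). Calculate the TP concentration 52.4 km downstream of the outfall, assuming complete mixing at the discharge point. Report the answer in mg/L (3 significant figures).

210 L/s = 0.21 m³/s.
After complete mixing, C₀ = (0.21·6.15 + 1.2·0.0732) / 1.41 = 0.9783 mg/L.
Travel time t = 5.24e+04 m / 0.67 m/s = 7.821e+04 s = 0.9052 d.
C = 0.9783·exp(−0.079·0.9052) = 0.9783·0.931 = 0.9107 mg/L.

0.911 mg/L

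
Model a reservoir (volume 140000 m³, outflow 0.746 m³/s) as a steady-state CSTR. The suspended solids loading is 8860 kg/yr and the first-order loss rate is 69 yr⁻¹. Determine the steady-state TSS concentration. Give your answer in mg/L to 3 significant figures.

Outflow Q = 0.746 m³/s × 3.156e+07 s/yr = 2.354e+07 m³/yr.
Steady-state CSTR mass balance: W = Q·C + k·V·C, so C = W/(Q + kV).
Q + kV = 2.354e+07 + 69·140000 = 3.32e+07 m³/yr.
C = 8860/3.32e+07 = 0.0002669 kg/m³ = 0.2669 mg/L.

0.267 mg/L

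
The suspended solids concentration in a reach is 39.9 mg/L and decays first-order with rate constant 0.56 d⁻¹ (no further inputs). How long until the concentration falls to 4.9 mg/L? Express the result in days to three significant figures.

3.74 d

t = ln(C₀/C)/k = ln(39.9/4.9)/0.56 = 2.097/0.56 = 3.745 d.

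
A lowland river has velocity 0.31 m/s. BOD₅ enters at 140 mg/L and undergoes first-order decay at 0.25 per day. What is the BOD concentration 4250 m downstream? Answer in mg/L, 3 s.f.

Travel time t = 4250 m / 0.31 m/s = 4250/0.31 = 1.371e+04 s = 0.1587 d.
First-order decay: C = 140·exp(−0.25·0.1587) = 140·0.9611 = 134.6 mg/L.

135 mg/L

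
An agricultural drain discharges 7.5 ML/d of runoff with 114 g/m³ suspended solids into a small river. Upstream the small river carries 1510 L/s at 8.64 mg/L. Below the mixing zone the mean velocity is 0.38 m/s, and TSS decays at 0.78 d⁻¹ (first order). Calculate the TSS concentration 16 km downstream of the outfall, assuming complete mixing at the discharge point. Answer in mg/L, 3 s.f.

7.5 ML/d = 0.08681 m³/s.
1510 L/s = 1.51 m³/s.
After complete mixing, C₀ = (0.08681·114 + 1.51·8.64) / 1.597 = 14.37 mg/L.
Travel time t = 1.6e+04 m / 0.38 m/s = 4.211e+04 s = 0.4873 d.
C = 14.37·exp(−0.78·0.4873) = 14.37·0.6838 = 9.824 mg/L.

9.82 mg/L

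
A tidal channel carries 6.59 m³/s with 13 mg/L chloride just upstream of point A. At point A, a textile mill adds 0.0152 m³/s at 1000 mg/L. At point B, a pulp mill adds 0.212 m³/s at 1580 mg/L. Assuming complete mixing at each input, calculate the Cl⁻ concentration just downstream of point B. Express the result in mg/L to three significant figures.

63.9 mg/L

After input A: C = (6.59·13 + 0.0152·1000) / 6.605 = 15.27 mg/L.
After input B: C = (6.605·15.27 + 0.212·1580) / 6.817 = 63.93 mg/L.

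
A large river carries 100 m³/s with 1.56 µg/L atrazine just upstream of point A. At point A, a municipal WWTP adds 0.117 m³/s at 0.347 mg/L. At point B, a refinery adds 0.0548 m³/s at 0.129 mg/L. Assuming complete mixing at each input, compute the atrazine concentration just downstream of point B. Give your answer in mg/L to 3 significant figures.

0.00203 mg/L

1.56 µg/L = 0.00156 mg/L.
After input A: C = (100·0.00156 + 0.117·0.347) / 100.1 = 0.001964 mg/L.
After input B: C = (100.1·0.001964 + 0.0548·0.129) / 100.2 = 0.002033 mg/L.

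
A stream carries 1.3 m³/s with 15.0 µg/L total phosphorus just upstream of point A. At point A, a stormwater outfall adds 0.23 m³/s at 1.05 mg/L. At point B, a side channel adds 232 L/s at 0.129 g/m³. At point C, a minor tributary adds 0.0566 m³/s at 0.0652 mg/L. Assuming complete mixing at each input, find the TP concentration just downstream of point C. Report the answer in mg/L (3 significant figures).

15.0 µg/L = 0.015 mg/L.
After input A: C = (1.3·0.015 + 0.23·1.05) / 1.53 = 0.1706 mg/L.
232 L/s = 0.232 m³/s.
After input B: C = (1.53·0.1706 + 0.232·0.129) / 1.762 = 0.1651 mg/L.
After input C: C = (1.762·0.1651 + 0.0566·0.0652) / 1.819 = 0.162 mg/L.

0.162 mg/L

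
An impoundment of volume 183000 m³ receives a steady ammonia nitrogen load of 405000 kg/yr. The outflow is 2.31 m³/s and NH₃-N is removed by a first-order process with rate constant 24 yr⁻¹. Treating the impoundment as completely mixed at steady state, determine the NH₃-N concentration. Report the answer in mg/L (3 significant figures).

Outflow Q = 2.31 m³/s × 3.156e+07 s/yr = 7.29e+07 m³/yr.
Steady-state CSTR mass balance: W = Q·C + k·V·C, so C = W/(Q + kV).
Q + kV = 7.29e+07 + 24·183000 = 7.729e+07 m³/yr.
C = 405000/7.729e+07 = 0.00524 kg/m³ = 5.24 mg/L.

5.24 mg/L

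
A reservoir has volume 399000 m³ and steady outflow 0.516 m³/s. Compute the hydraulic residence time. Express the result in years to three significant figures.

0.0245 yr

Q = 0.516 m³/s × 3.156e+07 s/yr = 1.628e+07 m³/yr.
Hydraulic residence time τ = V/Q = 399000/1.628e+07 = 0.0245 yr.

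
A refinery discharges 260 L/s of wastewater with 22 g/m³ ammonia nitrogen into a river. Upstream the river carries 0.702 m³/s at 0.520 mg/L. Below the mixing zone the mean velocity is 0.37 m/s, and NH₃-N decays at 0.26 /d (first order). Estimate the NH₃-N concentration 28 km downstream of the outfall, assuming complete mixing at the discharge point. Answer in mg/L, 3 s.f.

260 L/s = 0.26 m³/s.
After complete mixing, C₀ = (0.26·22 + 0.702·0.52) / 0.962 = 6.325 mg/L.
Travel time t = 2.8e+04 m / 0.37 m/s = 7.568e+04 s = 0.8759 d.
C = 6.325·exp(−0.26·0.8759) = 6.325·0.7963 = 5.037 mg/L.

5.04 mg/L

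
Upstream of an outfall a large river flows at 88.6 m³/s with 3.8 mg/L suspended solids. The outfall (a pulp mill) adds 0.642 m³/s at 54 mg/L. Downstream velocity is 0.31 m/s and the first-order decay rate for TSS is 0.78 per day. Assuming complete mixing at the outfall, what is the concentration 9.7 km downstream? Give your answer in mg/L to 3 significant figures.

After complete mixing, C₀ = (0.642·54 + 88.6·3.8) / 89.24 = 4.161 mg/L.
Travel time t = 9700 m / 0.31 m/s = 3.129e+04 s = 0.3622 d.
C = 4.161·exp(−0.78·0.3622) = 4.161·0.7539 = 3.137 mg/L.

3.14 mg/L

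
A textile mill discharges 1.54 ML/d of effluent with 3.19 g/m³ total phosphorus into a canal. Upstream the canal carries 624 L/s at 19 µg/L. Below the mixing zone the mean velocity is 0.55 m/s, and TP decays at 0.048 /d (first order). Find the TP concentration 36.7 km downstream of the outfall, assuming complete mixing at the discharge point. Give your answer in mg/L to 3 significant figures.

1.54 ML/d = 0.01782 m³/s.
624 L/s = 0.624 m³/s.
19 µg/L = 0.019 mg/L.
After complete mixing, C₀ = (0.01782·3.19 + 0.624·0.019) / 0.6418 = 0.1071 mg/L.
Travel time t = 3.67e+04 m / 0.55 m/s = 6.673e+04 s = 0.7723 d.
C = 0.1071·exp(−0.048·0.7723) = 0.1071·0.9636 = 0.1032 mg/L.

0.103 mg/L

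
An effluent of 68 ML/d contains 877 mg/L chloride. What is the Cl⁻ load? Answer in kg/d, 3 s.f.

59600 kg/d

68 ML/d = 0.787 m³/s.
Mass flux = Q·C = 0.787 m³/s × 877 g/m³ = 690.2 g/s.
= 690.2 g/s × 86.4 = 5.964e+04 kg/d.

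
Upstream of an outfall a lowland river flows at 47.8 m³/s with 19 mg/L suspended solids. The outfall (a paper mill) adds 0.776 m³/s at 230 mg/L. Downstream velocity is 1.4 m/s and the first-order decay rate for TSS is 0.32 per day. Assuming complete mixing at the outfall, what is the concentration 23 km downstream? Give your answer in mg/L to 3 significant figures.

21.1 mg/L

After complete mixing, C₀ = (0.776·230 + 47.8·19) / 48.58 = 22.37 mg/L.
Travel time t = 2.3e+04 m / 1.4 m/s = 1.643e+04 s = 0.1901 d.
C = 22.37·exp(−0.32·0.1901) = 22.37·0.941 = 21.05 mg/L.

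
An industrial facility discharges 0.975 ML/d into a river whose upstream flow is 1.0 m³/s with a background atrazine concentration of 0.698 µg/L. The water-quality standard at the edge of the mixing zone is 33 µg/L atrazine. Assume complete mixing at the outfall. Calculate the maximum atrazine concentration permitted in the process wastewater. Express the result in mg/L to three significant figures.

0.975 ML/d = 0.01128 m³/s.
0.698 µg/L = 0.000698 mg/L.
33 µg/L = 0.033 mg/L.
Mass balance: 0.033·1.011 = 0.01128·Cₑ + 1·0.000698.
Cₑ = (0.03337 − 0.000698) / 0.01128 = 2.895 mg/L.

2.90 mg/L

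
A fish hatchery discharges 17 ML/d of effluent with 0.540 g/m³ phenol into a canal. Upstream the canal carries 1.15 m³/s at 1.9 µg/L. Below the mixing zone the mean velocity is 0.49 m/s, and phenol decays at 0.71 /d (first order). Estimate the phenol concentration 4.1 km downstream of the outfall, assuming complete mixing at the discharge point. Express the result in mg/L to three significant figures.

0.0752 mg/L

17 ML/d = 0.1968 m³/s.
1.9 µg/L = 0.0019 mg/L.
After complete mixing, C₀ = (0.1968·0.54 + 1.15·0.0019) / 1.347 = 0.08052 mg/L.
Travel time t = 4100 m / 0.49 m/s = 8367 s = 0.09684 d.
C = 0.08052·exp(−0.71·0.09684) = 0.08052·0.9336 = 0.07517 mg/L.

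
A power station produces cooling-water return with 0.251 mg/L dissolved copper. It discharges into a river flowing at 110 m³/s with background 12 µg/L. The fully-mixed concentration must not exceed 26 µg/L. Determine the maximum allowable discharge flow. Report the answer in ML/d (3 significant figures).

591 ML/d

12 µg/L = 0.012 mg/L.
26 µg/L = 0.026 mg/L.
Mass balance at complete mixing: C_std·(Q_w + Q_r) = Q_w·C_e + Q_r·C_b.
Rearranging, Q_w = Q_r·(C_std − C_b)/(C_e − C_std) = 110·(0.026 − 0.012) / (0.251 − 0.026) = 6.844 m³/s.
= 591.4 ML/d.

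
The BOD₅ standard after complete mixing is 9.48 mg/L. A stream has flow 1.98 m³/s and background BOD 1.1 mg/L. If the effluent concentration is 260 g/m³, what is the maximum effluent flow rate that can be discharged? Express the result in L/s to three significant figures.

66.2 L/s

Mass balance at complete mixing: C_std·(Q_w + Q_r) = Q_w·C_e + Q_r·C_b.
Rearranging, Q_w = Q_r·(C_std − C_b)/(C_e − C_std) = 1.98·(9.48 − 1.1) / (260 − 9.48) = 0.06623 m³/s.
= 66.23 L/s.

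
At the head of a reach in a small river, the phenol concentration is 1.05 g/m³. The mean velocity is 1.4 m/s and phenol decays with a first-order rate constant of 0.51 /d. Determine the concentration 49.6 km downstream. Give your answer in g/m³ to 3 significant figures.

Travel time t = 49.6 km / 1.4 m/s = 4.96e+04/1.4 = 3.543e+04 s = 0.4101 d.
First-order decay: C = 1.05·exp(−0.51·0.4101) = 1.05·0.8113 = 0.8519 g/m³.

0.852 g/m³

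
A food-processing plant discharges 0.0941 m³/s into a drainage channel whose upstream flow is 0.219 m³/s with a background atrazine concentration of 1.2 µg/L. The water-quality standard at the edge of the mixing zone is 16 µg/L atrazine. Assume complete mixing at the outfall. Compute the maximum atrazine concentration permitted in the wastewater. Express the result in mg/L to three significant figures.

1.2 µg/L = 0.0012 mg/L.
16 µg/L = 0.016 mg/L.
Mass balance: 0.016·0.3131 = 0.0941·Cₑ + 0.219·0.0012.
Cₑ = (0.00501 − 0.0002628) / 0.0941 = 0.05044 mg/L.

0.0504 mg/L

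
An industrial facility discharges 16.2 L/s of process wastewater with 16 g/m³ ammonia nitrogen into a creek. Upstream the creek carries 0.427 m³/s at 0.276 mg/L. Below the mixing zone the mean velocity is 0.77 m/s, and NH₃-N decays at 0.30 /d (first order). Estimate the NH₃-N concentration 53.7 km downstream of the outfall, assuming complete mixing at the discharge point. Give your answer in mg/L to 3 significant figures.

16.2 L/s = 0.0162 m³/s.
After complete mixing, C₀ = (0.0162·16 + 0.427·0.276) / 0.4432 = 0.8507 mg/L.
Travel time t = 5.37e+04 m / 0.77 m/s = 6.974e+04 s = 0.8072 d.
C = 0.8507·exp(−0.30·0.8072) = 0.8507·0.7849 = 0.6678 mg/L.

0.668 mg/L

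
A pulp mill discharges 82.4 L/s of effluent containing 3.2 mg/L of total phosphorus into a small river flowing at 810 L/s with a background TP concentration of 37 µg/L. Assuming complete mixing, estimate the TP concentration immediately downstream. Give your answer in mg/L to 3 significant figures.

0.329 mg/L

82.4 L/s = 0.0824 m³/s.
810 L/s = 0.81 m³/s.
37 µg/L = 0.037 mg/L.
Conservation of mass across the mixing zone: C = (0.0824·3.2 + 0.81·0.037) / (0.0824 + 0.81) = 0.2937/0.8924 = 0.3291 mg/L.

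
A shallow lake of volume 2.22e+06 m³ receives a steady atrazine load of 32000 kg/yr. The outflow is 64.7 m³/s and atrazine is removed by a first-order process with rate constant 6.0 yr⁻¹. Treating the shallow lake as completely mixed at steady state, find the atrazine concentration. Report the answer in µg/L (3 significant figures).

15.6 µg/L

Outflow Q = 64.7 m³/s × 3.156e+07 s/yr = 2.042e+09 m³/yr.
Steady-state CSTR mass balance: W = Q·C + k·V·C, so C = W/(Q + kV).
Q + kV = 2.042e+09 + 6.0·2.22e+06 = 2.055e+09 m³/yr.
C = 32000/2.055e+09 = 1.557e-05 kg/m³ = 0.01557 mg/L = 15.57 µg/L.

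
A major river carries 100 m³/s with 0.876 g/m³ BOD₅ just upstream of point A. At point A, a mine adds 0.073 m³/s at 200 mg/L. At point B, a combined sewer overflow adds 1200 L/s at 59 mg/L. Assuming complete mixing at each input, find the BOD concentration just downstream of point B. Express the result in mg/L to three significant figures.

After input A: C = (100·0.876 + 0.073·200) / 100.1 = 1.021 mg/L.
1200 L/s = 1.2 m³/s.
After input B: C = (100.1·1.021 + 1.2·59) / 101.3 = 1.708 mg/L.

1.71 mg/L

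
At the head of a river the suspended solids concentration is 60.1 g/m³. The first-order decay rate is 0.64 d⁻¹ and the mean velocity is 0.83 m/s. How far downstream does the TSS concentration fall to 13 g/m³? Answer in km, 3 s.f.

From C = C₀·e^(−kt), t = ln(C₀/C)/k = ln(60.1/13)/0.64 = 1.531/0.64 = 2.392 d.
Distance = v·t = 0.83 m/s × 2.067e+05 s = 1.716e+05 m = 171.6 km.

172 km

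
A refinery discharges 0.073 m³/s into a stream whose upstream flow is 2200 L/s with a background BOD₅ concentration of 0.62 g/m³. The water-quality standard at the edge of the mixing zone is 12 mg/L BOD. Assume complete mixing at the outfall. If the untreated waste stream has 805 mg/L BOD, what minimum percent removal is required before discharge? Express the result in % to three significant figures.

2200 L/s = 2.2 m³/s.
Mass balance: 12·2.273 = 0.073·Cₑ + 2.2·0.62.
Cₑ = (27.28 − 1.364) / 0.073 = 355 mg/L.
Required removal = 1 − 355/805 = 55.91 %.

55.9 %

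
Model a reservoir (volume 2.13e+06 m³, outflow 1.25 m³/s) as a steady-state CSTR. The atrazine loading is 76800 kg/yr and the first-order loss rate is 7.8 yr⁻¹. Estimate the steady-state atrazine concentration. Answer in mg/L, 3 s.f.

Outflow Q = 1.25 m³/s × 3.156e+07 s/yr = 3.945e+07 m³/yr.
Steady-state CSTR mass balance: W = Q·C + k·V·C, so C = W/(Q + kV).
Q + kV = 3.945e+07 + 7.8·2.13e+06 = 5.606e+07 m³/yr.
C = 76800/5.606e+07 = 0.00137 kg/m³ = 1.37 mg/L.

1.37 mg/L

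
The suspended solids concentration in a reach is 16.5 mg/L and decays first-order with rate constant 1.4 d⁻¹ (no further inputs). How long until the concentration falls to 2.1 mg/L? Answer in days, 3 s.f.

t = ln(C₀/C)/k = ln(16.5/2.1)/1.4 = 2.061/1.4 = 1.472 d.

1.47 d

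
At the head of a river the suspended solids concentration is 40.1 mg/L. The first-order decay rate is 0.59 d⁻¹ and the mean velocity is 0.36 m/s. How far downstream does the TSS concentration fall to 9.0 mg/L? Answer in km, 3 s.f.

From C = C₀·e^(−kt), t = ln(C₀/C)/k = ln(40.1/9.0)/0.59 = 1.494/0.59 = 2.532 d.
Distance = v·t = 0.36 m/s × 2.188e+05 s = 7.877e+04 m = 78.77 km.

78.8 km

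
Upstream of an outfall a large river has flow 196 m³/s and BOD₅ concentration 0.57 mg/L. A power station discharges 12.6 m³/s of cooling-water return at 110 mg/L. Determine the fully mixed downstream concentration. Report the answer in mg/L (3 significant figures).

7.18 mg/L

Conservation of mass across the mixing zone: C = (12.6·110 + 196·0.57) / (12.6 + 196) = 1498/208.6 = 7.18 mg/L.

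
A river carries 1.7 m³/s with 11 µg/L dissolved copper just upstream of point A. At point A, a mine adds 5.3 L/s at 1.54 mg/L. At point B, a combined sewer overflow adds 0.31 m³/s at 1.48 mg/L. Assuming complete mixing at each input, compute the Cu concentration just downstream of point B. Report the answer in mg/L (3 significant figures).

11 µg/L = 0.011 mg/L.
5.3 L/s = 0.0053 m³/s.
After input A: C = (1.7·0.011 + 0.0053·1.54) / 1.705 = 0.01575 mg/L.
After input B: C = (1.705·0.01575 + 0.31·1.48) / 2.015 = 0.241 mg/L.

0.241 mg/L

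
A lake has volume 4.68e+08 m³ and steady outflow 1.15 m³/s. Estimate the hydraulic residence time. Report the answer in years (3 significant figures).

12.9 yr

Q = 1.15 m³/s × 3.156e+07 s/yr = 3.629e+07 m³/yr.
Hydraulic residence time τ = V/Q = 4.68e+08/3.629e+07 = 12.9 yr.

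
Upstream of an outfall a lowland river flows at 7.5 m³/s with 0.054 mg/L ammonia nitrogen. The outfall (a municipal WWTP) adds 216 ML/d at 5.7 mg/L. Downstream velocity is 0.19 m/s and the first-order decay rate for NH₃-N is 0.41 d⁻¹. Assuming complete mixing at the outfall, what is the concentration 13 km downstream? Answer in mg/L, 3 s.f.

216 ML/d = 2.5 m³/s.
After complete mixing, C₀ = (2.5·5.7 + 7.5·0.054) / 10 = 1.466 mg/L.
Travel time t = 1.3e+04 m / 0.19 m/s = 6.842e+04 s = 0.7919 d.
C = 1.466·exp(−0.41·0.7919) = 1.466·0.7228 = 1.059 mg/L.

1.06 mg/L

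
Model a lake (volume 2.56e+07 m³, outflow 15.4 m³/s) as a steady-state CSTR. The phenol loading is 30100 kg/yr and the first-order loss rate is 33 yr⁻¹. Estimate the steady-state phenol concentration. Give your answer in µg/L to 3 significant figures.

Outflow Q = 15.4 m³/s × 3.156e+07 s/yr = 4.86e+08 m³/yr.
Steady-state CSTR mass balance: W = Q·C + k·V·C, so C = W/(Q + kV).
Q + kV = 4.86e+08 + 33·2.56e+07 = 1.331e+09 m³/yr.
C = 30100/1.331e+09 = 2.262e-05 kg/m³ = 0.02262 mg/L = 22.62 µg/L.

22.6 µg/L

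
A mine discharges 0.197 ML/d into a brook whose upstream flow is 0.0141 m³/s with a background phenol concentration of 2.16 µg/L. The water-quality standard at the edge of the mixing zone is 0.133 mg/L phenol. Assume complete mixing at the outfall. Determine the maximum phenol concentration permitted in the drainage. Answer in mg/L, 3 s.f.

0.197 ML/d = 0.00228 m³/s.
2.16 µg/L = 0.00216 mg/L.
Mass balance: 0.133·0.01638 = 0.00228·Cₑ + 0.0141·0.00216.
Cₑ = (0.002179 − 3.046e-05) / 0.00228 = 0.9421 mg/L.

0.942 mg/L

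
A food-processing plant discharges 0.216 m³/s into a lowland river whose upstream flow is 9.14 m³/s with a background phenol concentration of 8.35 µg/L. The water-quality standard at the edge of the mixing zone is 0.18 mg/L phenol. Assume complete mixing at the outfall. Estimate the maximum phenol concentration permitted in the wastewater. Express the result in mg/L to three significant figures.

7.44 mg/L

8.35 µg/L = 0.00835 mg/L.
Mass balance: 0.18·9.356 = 0.216·Cₑ + 9.14·0.00835.
Cₑ = (1.684 − 0.07632) / 0.216 = 7.443 mg/L.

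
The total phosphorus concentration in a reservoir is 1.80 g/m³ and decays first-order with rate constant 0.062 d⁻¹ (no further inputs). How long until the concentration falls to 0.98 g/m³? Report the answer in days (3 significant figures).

t = ln(C₀/C)/k = ln(1.80/0.98)/0.062 = 0.608/0.062 = 9.806 d.

9.81 d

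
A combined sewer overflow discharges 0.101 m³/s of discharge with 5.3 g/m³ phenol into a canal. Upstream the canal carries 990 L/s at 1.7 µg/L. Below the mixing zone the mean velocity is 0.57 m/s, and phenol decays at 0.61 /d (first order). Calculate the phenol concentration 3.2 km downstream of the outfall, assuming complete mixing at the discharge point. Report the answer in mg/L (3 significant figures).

990 L/s = 0.99 m³/s.
1.7 µg/L = 0.0017 mg/L.
After complete mixing, C₀ = (0.101·5.3 + 0.99·0.0017) / 1.091 = 0.4922 mg/L.
Travel time t = 3200 m / 0.57 m/s = 5614 s = 0.06498 d.
C = 0.4922·exp(−0.61·0.06498) = 0.4922·0.9611 = 0.4731 mg/L.

0.473 mg/L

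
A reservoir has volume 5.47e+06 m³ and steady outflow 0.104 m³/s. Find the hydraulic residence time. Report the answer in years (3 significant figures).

Q = 0.104 m³/s × 3.156e+07 s/yr = 3.282e+06 m³/yr.
Hydraulic residence time τ = V/Q = 5.47e+06/3.282e+06 = 1.667 yr.

1.67 yr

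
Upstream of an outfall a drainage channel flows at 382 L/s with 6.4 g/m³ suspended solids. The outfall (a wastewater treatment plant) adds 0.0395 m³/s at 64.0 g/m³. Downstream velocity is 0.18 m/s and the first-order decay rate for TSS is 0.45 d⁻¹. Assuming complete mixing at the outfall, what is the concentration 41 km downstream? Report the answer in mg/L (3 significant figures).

3.60 mg/L

382 L/s = 0.382 m³/s.
After complete mixing, C₀ = (0.0395·64 + 0.382·6.4) / 0.4215 = 11.8 mg/L.
Travel time t = 4.1e+04 m / 0.18 m/s = 2.278e+05 s = 2.636 d.
C = 11.8·exp(−0.45·2.636) = 11.8·0.3053 = 3.602 mg/L.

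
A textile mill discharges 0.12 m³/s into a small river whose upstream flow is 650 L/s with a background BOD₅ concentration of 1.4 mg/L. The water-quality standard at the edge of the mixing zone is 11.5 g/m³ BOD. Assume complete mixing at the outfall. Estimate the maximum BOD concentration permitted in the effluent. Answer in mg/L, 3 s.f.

66.2 mg/L

650 L/s = 0.65 m³/s.
Mass balance: 11.5·0.77 = 0.12·Cₑ + 0.65·1.4.
Cₑ = (8.855 − 0.91) / 0.12 = 66.21 mg/L.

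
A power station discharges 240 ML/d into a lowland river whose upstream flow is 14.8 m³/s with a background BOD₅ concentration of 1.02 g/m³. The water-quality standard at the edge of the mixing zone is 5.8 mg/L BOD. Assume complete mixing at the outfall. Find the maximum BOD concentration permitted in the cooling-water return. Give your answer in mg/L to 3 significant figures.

240 ML/d = 2.778 m³/s.
Mass balance: 5.8·17.58 = 2.778·Cₑ + 14.8·1.02.
Cₑ = (102 − 15.1) / 2.778 = 31.27 mg/L.

31.3 mg/L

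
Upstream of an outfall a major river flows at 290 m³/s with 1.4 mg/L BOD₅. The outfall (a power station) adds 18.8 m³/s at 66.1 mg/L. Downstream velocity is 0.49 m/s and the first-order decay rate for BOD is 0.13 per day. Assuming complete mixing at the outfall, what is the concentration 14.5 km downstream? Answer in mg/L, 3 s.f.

After complete mixing, C₀ = (18.8·66.1 + 290·1.4) / 308.8 = 5.339 mg/L.
Travel time t = 1.45e+04 m / 0.49 m/s = 2.959e+04 s = 0.3425 d.
C = 5.339·exp(−0.13·0.3425) = 5.339·0.9565 = 5.106 mg/L.

5.11 mg/L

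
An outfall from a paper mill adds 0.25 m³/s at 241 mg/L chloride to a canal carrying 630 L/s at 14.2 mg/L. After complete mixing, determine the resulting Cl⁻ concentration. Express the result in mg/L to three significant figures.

630 L/s = 0.63 m³/s.
By mass balance at complete mixing, C = (0.25·241 + 0.63·14.2) / (0.25 + 0.63) = 69.2/0.88 = 78.63 mg/L.

78.6 mg/L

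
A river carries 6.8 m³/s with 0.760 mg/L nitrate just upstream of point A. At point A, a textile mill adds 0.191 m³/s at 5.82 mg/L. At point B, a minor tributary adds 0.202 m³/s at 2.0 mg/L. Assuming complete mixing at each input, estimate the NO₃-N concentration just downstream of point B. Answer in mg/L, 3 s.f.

0.929 mg/L

After input A: C = (6.8·0.76 + 0.191·5.82) / 6.991 = 0.8982 mg/L.
After input B: C = (6.991·0.8982 + 0.202·2) / 7.193 = 0.9292 mg/L.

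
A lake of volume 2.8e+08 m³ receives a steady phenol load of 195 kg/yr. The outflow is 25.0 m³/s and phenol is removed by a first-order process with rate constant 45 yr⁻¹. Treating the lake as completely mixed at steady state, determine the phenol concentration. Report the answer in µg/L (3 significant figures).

0.0146 µg/L

Outflow Q = 25.0 m³/s × 3.156e+07 s/yr = 7.889e+08 m³/yr.
Steady-state CSTR mass balance: W = Q·C + k·V·C, so C = W/(Q + kV).
Q + kV = 7.889e+08 + 45·2.8e+08 = 1.339e+10 m³/yr.
C = 195/1.339e+10 = 1.456e-08 kg/m³ = 1.456e-05 mg/L = 0.01456 µg/L.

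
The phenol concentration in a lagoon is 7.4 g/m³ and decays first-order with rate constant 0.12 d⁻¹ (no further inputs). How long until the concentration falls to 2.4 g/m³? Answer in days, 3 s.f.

t = ln(C₀/C)/k = ln(7.4/2.4)/0.12 = 1.126/0.12 = 9.383 d.

9.38 d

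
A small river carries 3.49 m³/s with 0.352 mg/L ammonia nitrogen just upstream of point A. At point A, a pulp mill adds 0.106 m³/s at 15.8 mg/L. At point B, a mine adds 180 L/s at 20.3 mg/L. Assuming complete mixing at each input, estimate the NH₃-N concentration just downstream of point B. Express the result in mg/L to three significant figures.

After input A: C = (3.49·0.352 + 0.106·15.8) / 3.596 = 0.8074 mg/L.
180 L/s = 0.18 m³/s.
After input B: C = (3.596·0.8074 + 0.18·20.3) / 3.776 = 1.737 mg/L.

1.74 mg/L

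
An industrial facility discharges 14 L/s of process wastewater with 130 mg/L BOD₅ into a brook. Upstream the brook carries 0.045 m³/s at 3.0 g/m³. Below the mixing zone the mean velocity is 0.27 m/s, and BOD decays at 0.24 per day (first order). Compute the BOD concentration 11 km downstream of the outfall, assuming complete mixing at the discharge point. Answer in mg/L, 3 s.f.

14 L/s = 0.014 m³/s.
After complete mixing, C₀ = (0.014·130 + 0.045·3) / 0.059 = 33.14 mg/L.
Travel time t = 1.1e+04 m / 0.27 m/s = 4.074e+04 s = 0.4715 d.
C = 33.14·exp(−0.24·0.4715) = 33.14·0.893 = 29.59 mg/L.

29.6 mg/L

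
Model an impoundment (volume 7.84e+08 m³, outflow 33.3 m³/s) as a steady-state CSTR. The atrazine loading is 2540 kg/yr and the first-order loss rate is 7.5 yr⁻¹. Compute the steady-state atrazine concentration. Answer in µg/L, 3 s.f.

Outflow Q = 33.3 m³/s × 3.156e+07 s/yr = 1.051e+09 m³/yr.
Steady-state CSTR mass balance: W = Q·C + k·V·C, so C = W/(Q + kV).
Q + kV = 1.051e+09 + 7.5·7.84e+08 = 6.931e+09 m³/yr.
C = 2540/6.931e+09 = 3.665e-07 kg/m³ = 0.0003665 mg/L = 0.3665 µg/L.

0.366 µg/L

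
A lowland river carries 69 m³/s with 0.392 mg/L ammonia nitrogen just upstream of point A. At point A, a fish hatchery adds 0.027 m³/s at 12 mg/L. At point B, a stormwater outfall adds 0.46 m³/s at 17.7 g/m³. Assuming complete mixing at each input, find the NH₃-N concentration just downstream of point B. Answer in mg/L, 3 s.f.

0.511 mg/L

After input A: C = (69·0.392 + 0.027·12) / 69.03 = 0.3965 mg/L.
After input B: C = (69.03·0.3965 + 0.46·17.7) / 69.49 = 0.5111 mg/L.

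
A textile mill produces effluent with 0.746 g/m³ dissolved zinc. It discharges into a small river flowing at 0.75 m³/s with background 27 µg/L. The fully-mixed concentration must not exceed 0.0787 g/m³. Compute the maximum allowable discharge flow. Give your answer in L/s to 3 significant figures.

27 µg/L = 0.027 mg/L.
Mass balance at complete mixing: C_std·(Q_w + Q_r) = Q_w·C_e + Q_r·C_b.
Rearranging, Q_w = Q_r·(C_std − C_b)/(C_e − C_std) = 0.75·(0.0787 − 0.027) / (0.746 − 0.0787) = 0.05811 m³/s.
= 58.11 L/s.

58.1 L/s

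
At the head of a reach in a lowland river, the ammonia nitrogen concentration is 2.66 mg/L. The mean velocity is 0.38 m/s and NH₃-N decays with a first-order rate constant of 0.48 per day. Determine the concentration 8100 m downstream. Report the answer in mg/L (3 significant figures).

Travel time t = 8100 m / 0.38 m/s = 8100/0.38 = 2.132e+04 s = 0.2467 d.
First-order decay: C = 2.66·exp(−0.48·0.2467) = 2.66·0.8883 = 2.363 mg/L.

2.36 mg/L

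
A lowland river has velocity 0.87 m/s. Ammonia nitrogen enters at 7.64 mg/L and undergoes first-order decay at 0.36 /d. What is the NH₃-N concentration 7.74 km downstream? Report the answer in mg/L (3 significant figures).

7.36 mg/L

Travel time t = 7.74 km / 0.87 m/s = 7740/0.87 = 8897 s = 0.103 d.
First-order decay: C = 7.64·exp(−0.36·0.103) = 7.64·0.9636 = 7.362 mg/L.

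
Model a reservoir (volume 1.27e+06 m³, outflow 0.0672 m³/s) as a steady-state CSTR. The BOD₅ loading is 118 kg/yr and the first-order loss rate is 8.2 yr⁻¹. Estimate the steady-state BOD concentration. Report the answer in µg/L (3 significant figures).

Outflow Q = 0.0672 m³/s × 3.156e+07 s/yr = 2.121e+06 m³/yr.
Steady-state CSTR mass balance: W = Q·C + k·V·C, so C = W/(Q + kV).
Q + kV = 2.121e+06 + 8.2·1.27e+06 = 1.253e+07 m³/yr.
C = 118/1.253e+07 = 9.414e-06 kg/m³ = 0.009414 mg/L = 9.414 µg/L.

9.41 µg/L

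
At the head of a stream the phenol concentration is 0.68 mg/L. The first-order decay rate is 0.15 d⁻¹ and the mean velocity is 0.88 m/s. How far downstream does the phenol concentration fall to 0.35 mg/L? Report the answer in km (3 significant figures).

From C = C₀·e^(−kt), t = ln(C₀/C)/k = ln(0.68/0.35)/0.15 = 0.6642/0.15 = 4.428 d.
Distance = v·t = 0.88 m/s × 3.826e+05 s = 3.366e+05 m = 336.6 km.

337 km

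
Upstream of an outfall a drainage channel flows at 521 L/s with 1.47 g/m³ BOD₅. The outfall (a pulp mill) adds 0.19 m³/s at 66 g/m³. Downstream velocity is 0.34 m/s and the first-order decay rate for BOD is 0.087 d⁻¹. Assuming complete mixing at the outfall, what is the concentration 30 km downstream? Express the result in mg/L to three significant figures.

17.1 mg/L

521 L/s = 0.521 m³/s.
After complete mixing, C₀ = (0.19·66 + 0.521·1.47) / 0.711 = 18.71 mg/L.
Travel time t = 3e+04 m / 0.34 m/s = 8.824e+04 s = 1.021 d.
C = 18.71·exp(−0.087·1.021) = 18.71·0.915 = 17.12 mg/L.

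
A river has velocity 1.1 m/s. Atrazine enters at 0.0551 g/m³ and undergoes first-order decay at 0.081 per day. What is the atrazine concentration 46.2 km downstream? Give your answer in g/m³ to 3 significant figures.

0.0530 g/m³

Travel time t = 46.2 km / 1.1 m/s = 4.62e+04/1.1 = 4.2e+04 s = 0.4861 d.
First-order decay: C = 0.0551·exp(−0.081·0.4861) = 0.0551·0.9614 = 0.05297 g/m³.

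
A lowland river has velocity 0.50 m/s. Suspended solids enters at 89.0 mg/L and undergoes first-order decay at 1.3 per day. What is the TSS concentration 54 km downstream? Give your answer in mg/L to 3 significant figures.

Travel time t = 54 km / 0.50 m/s = 5.4e+04/0.50 = 1.08e+05 s = 1.25 d.
First-order decay: C = 89.0·exp(−1.3·1.25) = 89.0·0.1969 = 17.53 mg/L.

17.5 mg/L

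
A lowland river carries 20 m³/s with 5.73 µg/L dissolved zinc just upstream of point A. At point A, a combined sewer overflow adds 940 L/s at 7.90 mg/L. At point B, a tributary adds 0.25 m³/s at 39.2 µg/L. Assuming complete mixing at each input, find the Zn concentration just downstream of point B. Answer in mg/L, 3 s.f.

0.356 mg/L

5.73 µg/L = 0.00573 mg/L.
940 L/s = 0.94 m³/s.
After input A: C = (20·0.00573 + 0.94·7.9) / 20.94 = 0.3601 mg/L.
39.2 µg/L = 0.0392 mg/L.
After input B: C = (20.94·0.3601 + 0.25·0.0392) / 21.19 = 0.3563 mg/L.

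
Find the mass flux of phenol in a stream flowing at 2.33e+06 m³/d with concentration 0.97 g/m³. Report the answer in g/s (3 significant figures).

26.2 g/s

2.33e+06 m³/d = 26.97 m³/s.
Mass flux = Q·C = 26.97 m³/s × 0.97 g/m³ = 26.16 g/s.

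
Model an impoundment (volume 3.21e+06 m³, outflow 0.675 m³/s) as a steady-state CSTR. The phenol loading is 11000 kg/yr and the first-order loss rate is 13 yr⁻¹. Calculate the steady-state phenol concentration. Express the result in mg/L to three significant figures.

0.175 mg/L

Outflow Q = 0.675 m³/s × 3.156e+07 s/yr = 2.13e+07 m³/yr.
Steady-state CSTR mass balance: W = Q·C + k·V·C, so C = W/(Q + kV).
Q + kV = 2.13e+07 + 13·3.21e+06 = 6.303e+07 m³/yr.
C = 11000/6.303e+07 = 0.0001745 kg/m³ = 0.1745 mg/L.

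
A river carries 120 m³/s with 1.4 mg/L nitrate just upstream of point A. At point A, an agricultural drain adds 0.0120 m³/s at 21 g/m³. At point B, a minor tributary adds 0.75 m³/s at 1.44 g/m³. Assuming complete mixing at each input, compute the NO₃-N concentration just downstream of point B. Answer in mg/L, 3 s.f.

1.40 mg/L

After input A: C = (120·1.4 + 0.012·21) / 120 = 1.402 mg/L.
After input B: C = (120·1.402 + 0.75·1.44) / 120.8 = 1.402 mg/L.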